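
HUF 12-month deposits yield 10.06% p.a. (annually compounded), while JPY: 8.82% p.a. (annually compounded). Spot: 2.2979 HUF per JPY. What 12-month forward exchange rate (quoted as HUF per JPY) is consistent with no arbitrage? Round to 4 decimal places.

2.3241

T = 1 year.
HUF growth factor: (1 + 0.1006)^1 = 1.100600.
JPY accumulates by (1 + 0.0882)^1 = 1.088200.
CIP: F = S · (grow HUF)/(grow JPY) = 2.2979 × 1.100600/1.088200 = 2.324084 HUF per JPY.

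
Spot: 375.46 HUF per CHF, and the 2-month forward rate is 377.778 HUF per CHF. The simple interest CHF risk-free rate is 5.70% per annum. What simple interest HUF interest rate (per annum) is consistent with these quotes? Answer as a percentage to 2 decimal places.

9.44%

T = 2/12 years.
By CIP, F/S equals the HUF-to-CHF growth ratio: 377.778/375.46 = 1.0061738.
CHF growth factor: 1 + 0.0570×2/12 = 1.009500.
So the HUF growth factor = 1.0157325.
(1.0157325 − 1)/T = 0.094395, i.e. 9.44%.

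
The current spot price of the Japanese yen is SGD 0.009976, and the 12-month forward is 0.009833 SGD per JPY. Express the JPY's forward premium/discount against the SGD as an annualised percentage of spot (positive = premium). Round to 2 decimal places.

T = 1 year.
Period premium: (0.009833 − 0.009976)/0.009976 = -0.0143344.
×(1/T) gives -1.43% p.a.

-1.43%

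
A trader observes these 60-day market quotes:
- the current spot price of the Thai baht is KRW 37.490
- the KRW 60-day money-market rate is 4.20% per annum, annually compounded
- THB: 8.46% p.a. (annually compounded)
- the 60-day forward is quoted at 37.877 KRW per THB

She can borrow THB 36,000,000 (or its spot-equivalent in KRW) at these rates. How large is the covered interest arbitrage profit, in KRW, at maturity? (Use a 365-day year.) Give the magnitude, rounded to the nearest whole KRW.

T = 60/365 years.
Invest the THB and cover forward: 36,000,000 × 1.013439301785 × 37.877 = KRW 1,381,897,455.61.
Convert at spot and invest in KRW: 36,000,000 × 37.490 × 1.006785980306 = KRW 1,358,798,630.46.
The quoted forward overvalues THB, so borrow KRW, buy THB at spot, deposit the THB at 8.46%, and sell the proceeds forward at 37.877.
Arbitrage profit = |1,381,897,455.61 − 1,358,798,630.46| = KRW 23,098,825.

KRW 23,098,825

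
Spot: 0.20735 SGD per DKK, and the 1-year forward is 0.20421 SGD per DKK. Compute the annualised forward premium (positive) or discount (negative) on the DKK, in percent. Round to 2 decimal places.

-1.51%

T = 1 year.
Period premium: (0.20421 − 0.20735)/0.20735 = -0.0151435.
Annualise by dividing by T: -0.0151435 / 1 = -0.015144 → -1.51%.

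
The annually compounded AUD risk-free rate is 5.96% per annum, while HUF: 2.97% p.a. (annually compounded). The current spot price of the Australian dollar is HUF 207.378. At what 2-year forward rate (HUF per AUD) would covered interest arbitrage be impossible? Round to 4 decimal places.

T = 2 years.
Growth of 1 HUF over T: (1 + 0.0297)^2 = 1.06028209.
AUD accumulates by (1 + 0.0596)^2 = 1.12275216.
Forward (HUF per AUD) = 207.378 × 1.06028209 / 1.12275216 = 195.839462.

195.8395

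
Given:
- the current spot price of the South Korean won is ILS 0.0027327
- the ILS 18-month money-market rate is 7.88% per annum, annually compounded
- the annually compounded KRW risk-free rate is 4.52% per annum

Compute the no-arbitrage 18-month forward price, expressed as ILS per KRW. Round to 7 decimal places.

0.0028655

T = 18/12 years.
Growth of 1 ILS over T: (1 + 0.0788)^(18/12) = 1.1204988.
KRW accumulates by (1 + 0.0452)^(18/12) = 1.0685605.
CIP: F = S · (grow ILS)/(grow KRW) = 0.0027327 × 1.1204988/1.0685605 = 0.002865525 ILS per KRW.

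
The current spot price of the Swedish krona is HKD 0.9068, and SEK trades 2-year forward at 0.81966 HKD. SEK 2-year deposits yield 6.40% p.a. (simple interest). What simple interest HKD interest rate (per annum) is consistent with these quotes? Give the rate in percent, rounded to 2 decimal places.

T = 2 years.
F/S = 0.81966/0.9068 = 0.9039038 = (growth of HKD) / (growth of SEK).
SEK growth factor: 1 + 0.0640×2 = 1.128000.
Hence g_HKD = 1.0196035.
(1.0196035 − 1)/T = 0.009802, i.e. 0.98%.

0.98%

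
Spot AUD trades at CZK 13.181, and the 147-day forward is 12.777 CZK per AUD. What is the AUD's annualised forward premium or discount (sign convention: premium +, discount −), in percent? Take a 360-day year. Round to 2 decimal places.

T = 147/360 years.
Period premium: (12.777 − 13.181)/13.181 = -0.0306502.
Annualise by dividing by T: -0.0306502 / (147/360) = -0.075062 → -7.51%.

-7.51%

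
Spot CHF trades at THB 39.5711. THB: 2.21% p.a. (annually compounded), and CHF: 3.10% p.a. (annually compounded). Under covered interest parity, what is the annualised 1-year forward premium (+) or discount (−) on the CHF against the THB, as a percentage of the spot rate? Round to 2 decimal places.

-0.86%

T = 1 year.
No-arbitrage forward: 39.5711 × 1.022100 / 1.031000 = 39.2295066 THB/CHF.
Annualised premium = (F − S)/S × (1/T) = (39.2295066 − 39.5711)/39.5711 ÷ 1 = -0.86%.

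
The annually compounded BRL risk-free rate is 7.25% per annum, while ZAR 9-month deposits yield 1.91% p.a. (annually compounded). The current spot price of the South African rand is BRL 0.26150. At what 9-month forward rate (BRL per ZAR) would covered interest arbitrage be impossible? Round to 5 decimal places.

0.27171

T = 9/12 years.
BRL accumulates by (1 + 0.0725)^(9/12) = 1.0538965.
ZAR accumulates by (1 + 0.0191)^(9/12) = 1.0142911.
Forward (BRL per ZAR) = 0.2615 × 1.0538965 / 1.0142911 = 0.2717109.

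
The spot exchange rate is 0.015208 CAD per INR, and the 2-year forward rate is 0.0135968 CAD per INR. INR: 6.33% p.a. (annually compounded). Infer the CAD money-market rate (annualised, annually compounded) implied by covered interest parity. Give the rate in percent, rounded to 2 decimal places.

T = 2 years.
CIP gives F = S · g_CAD/g_INR, so g_CAD/g_INR = 0.0135968/0.015208 = 0.8940558.
INR growth factor: (1 + 0.0633)^2 = 1.1306069.
So the CAD growth factor = 1.0108257.
Annualise: 1.0108257^(1/2) − 1 = 0.005398 = 0.54%.

0.54%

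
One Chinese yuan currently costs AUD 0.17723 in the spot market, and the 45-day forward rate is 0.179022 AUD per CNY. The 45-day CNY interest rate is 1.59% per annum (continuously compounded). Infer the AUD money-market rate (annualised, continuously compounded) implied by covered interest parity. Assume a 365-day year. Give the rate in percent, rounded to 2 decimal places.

9.75%

T = 45/365 years.
CIP gives F = S · g_AUD/g_CNY, so g_AUD/g_CNY = 0.179022/0.17723 = 1.0101112.
The CNY side grows by e^(0.0159×45/365) = 1.0019622.
Hence g_AUD = 1.0120932.
r = ln(1.0120932)/(45/365) = 0.097501 → 9.75%.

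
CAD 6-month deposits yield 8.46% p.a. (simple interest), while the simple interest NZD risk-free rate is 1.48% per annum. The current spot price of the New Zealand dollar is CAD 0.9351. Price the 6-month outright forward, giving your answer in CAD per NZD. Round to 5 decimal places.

0.96750

T = 6/12 years.
Growth of 1 CAD over T: 1 + 0.0846×6/12 = 1.042300.
NZD growth factor: 1 + 0.0148×6/12 = 1.007400.
So F = 0.9351 × 1.042300 / 1.007400 = 0.9674953 (CAD/NZD).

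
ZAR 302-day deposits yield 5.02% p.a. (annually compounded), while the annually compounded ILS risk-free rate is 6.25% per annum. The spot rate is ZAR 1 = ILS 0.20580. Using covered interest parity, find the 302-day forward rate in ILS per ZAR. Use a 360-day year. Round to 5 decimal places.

T = 302/360 years.
Growth of 1 ILS over T: (1 + 0.0625)^(302/360) = 1.0521728.
Growth of 1 ZAR over T: (1 + 0.0502)^(302/360) = 1.0419451.
So F = 0.2058 × 1.0521728 / 1.0419451 = 0.2078201 (ILS/ZAR).

0.20782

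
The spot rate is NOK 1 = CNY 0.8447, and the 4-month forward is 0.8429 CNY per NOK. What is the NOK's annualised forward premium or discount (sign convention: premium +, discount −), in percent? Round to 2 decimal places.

-0.64%

T = 4/12 years.
Period premium: (0.8429 − 0.8447)/0.8447 = -0.0021309.
×(1/T) gives -0.64% p.a.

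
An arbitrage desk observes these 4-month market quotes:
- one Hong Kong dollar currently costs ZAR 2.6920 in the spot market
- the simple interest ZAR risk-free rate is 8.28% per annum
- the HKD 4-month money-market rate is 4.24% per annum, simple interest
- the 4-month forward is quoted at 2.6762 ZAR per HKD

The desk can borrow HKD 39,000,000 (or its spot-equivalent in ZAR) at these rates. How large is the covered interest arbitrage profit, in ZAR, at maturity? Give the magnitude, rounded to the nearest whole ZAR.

ZAR 2,038,747

T = 4/12 years.
Keep in HKD, deliver into the forward: 39,000,000·1.01413333333·2.6762 = ZAR 105,846,921.44.
Swap to ZAR now, deposit: 39,000,000·2.6920·1.027600 = ZAR 107,885,668.80.
The quoted forward undervalues HKD, so borrow HKD, convert to ZAR at spot, deposit the ZAR at 8.28%, and buy HKD forward at 2.6762 to cover the loan.
Profit = 107,885,668.80 − 105,846,921.44 = ZAR 2,038,747.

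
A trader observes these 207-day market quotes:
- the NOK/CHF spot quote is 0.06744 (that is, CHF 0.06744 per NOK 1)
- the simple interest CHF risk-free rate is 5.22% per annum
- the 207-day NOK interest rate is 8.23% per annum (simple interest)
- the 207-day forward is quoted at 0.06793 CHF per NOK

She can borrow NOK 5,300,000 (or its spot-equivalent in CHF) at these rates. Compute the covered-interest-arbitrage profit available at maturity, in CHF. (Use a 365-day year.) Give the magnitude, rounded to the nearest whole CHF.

CHF 8,820

T = 207/365 years.
Invest the NOK and cover forward: 5,300,000 × 1.04667425 × 0.06793 = CHF 376,833.08.
Convert at spot and invest in CHF: 5,300,000 × 0.06744 × 1.02960384 = CHF 368,013.36.
The quoted forward overvalues NOK, so borrow CHF, buy NOK at spot, deposit the NOK at 8.23%, and sell the proceeds forward at 0.06793.
Profit = 376,833.08 − 368,013.36 = CHF 8,820.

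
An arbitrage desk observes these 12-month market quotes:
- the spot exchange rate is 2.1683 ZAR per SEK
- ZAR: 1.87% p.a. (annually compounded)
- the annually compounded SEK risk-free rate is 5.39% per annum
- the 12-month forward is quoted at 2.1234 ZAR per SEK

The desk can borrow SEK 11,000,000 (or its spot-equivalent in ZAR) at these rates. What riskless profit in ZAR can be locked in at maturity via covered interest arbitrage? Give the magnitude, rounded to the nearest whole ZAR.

T = 1 year.
Invest the SEK and cover forward: 11,000,000 × 1.053900 × 2.1234 = ZAR 24,616,363.86.
Convert at spot and invest in ZAR: 11,000,000 × 2.1683 × 1.018700 = ZAR 24,297,319.31.
The quoted forward overvalues SEK, so borrow ZAR, buy SEK at spot, deposit the SEK at 5.39%, and sell the proceeds forward at 2.1234.
Arbitrage profit = |24,616,363.86 − 24,297,319.31| = ZAR 319,045.

ZAR 319,045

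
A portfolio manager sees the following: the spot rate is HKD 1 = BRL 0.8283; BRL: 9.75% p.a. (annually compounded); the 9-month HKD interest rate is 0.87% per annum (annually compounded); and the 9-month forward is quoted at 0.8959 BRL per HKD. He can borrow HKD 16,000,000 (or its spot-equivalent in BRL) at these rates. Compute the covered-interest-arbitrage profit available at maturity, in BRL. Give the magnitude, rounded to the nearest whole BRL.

T = 9/12 years.
Keep in HKD, deliver into the forward: 16,000,000·1.0065179297·0.8959 = BRL 14,427,830.61.
Swap to BRL now, deposit: 16,000,000·0.8283·1.0722681266 = BRL 14,210,555.03.
The quoted forward overvalues HKD, so borrow BRL, buy HKD at spot, deposit the HKD at 0.87%, and sell the proceeds forward at 0.8959.
The gap between the two covered legs is BRL 217,276.

BRL 217,276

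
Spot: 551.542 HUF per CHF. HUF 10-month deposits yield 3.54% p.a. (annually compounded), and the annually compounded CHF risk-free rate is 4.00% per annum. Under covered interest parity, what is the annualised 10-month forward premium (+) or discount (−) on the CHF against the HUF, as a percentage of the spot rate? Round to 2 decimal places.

-0.44%

T = 10/12 years.
CIP forward (HUF per CHF) = 551.542 × 1.0294142/1.0332239 = 549.508356.
Annualised premium = (F − S)/S × (1/T) = (549.508356 − 551.542)/551.542 ÷ (10/12) = -0.44%.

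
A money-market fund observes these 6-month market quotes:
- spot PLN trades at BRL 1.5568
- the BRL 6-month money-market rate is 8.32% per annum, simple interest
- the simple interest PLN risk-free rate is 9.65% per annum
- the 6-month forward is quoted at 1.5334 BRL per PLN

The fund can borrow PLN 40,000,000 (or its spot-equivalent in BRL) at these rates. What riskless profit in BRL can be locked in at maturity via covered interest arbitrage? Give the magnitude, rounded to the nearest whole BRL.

T = 6/12 years.
Invest the PLN and cover forward: 40,000,000 × 1.048250 × 1.5334 = BRL 64,295,462.00.
Convert at spot and invest in BRL: 40,000,000 × 1.5568 × 1.041600 = BRL 64,862,515.20.
The quoted forward undervalues PLN, so borrow PLN, convert to BRL at spot, deposit the BRL at 8.32%, and buy PLN forward at 1.5334 to cover the loan.
Arbitrage profit = |64,295,462.00 − 64,862,515.20| = BRL 567,053.

BRL 567,053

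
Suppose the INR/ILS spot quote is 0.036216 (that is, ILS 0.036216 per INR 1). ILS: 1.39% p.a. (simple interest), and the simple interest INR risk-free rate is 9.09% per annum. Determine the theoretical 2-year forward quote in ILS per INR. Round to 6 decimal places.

0.031497

T = 2 years.
ILS accumulates by 1 + 0.0139×2 = 1.027800.
INR growth factor: 1 + 0.0909×2 = 1.181800.
CIP: F = S · (grow ILS)/(grow INR) = 0.036216 × 1.027800/1.181800 = 0.03149670 ILS per INR.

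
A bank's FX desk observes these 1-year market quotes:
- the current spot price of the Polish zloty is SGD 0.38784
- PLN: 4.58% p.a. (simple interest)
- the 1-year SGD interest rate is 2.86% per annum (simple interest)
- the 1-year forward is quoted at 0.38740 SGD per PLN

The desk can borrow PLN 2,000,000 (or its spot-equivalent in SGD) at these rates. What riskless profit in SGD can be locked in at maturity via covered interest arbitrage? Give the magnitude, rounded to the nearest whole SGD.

SGD 12,421

T = 1 year.
Invest the PLN and cover forward: 2,000,000 × 1.045800 × 0.38740 = SGD 810,285.84.
Convert at spot and invest in SGD: 2,000,000 × 0.38784 × 1.028600 = SGD 797,864.45.
The quoted forward overvalues PLN, so borrow SGD, buy PLN at spot, deposit the PLN at 4.58%, and sell the proceeds forward at 0.38740.
Arbitrage profit = |810,285.84 − 797,864.45| = SGD 12,421.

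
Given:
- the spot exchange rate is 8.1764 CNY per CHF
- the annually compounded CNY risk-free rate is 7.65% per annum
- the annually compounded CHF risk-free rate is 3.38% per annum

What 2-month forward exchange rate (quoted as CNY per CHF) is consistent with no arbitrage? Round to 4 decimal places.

8.2317

T = 2/12 years.
CNY accumulates by (1 + 0.0765)^(2/12) = 1.0123616.
CHF accumulates by (1 + 0.0338)^(2/12) = 1.0055556.
CIP: F = S · (grow CNY)/(grow CHF) = 8.1764 × 1.0123616/1.0055556 = 8.231741 CNY per CHF.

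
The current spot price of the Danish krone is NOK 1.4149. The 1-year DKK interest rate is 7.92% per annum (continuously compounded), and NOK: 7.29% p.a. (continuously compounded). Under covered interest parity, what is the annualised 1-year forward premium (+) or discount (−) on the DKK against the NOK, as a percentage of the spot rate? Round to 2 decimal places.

T = 1 year.
CIP forward (NOK per DKK) = 1.4149 × 1.075623/1.0824208 = 1.4060142.
(F − S)/S ÷ T = (1.4060142 − 1.4149)/1.4149/1 = -0.006280 → -0.63%.

-0.63%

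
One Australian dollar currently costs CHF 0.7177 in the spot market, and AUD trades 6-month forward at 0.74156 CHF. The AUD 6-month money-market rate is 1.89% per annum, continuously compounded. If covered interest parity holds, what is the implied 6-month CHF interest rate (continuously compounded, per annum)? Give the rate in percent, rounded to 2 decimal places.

8.43%

T = 6/12 years.
CIP gives F = S · g_CHF/g_AUD, so g_CHF/g_AUD = 0.74156/0.7177 = 1.0332451.
The AUD side grows by e^(0.0189×6/12) = 1.0094948.
Hence g_CHF = 1.0430556.
r = ln(1.0430556)/(6/12) = 0.084309 → 8.43%.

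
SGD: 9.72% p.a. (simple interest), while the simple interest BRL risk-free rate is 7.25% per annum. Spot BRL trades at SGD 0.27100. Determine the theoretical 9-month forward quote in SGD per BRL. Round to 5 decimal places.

T = 9/12 years.
Growth of 1 SGD over T: 1 + 0.0972×9/12 = 1.072900.
BRL growth factor: 1 + 0.0725×9/12 = 1.054375.
So F = 0.271 × 1.072900 / 1.054375 = 0.2757614 (SGD/BRL).

0.27576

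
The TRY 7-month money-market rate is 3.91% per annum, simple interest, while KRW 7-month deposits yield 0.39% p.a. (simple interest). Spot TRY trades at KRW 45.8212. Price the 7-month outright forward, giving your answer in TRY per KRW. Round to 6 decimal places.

0.022271

T = 7/12 years.
KRW accumulates by 1 + 0.0039×7/12 = 1.002275.
TRY accumulates by 1 + 0.0391×7/12 = 1.0228083.
Forward (KRW per TRY) = 45.8212 × 1.002275 / 1.0228083 = 44.90132.
Quoted the other way: 1/44.90132 = 0.022271 TRY per KRW.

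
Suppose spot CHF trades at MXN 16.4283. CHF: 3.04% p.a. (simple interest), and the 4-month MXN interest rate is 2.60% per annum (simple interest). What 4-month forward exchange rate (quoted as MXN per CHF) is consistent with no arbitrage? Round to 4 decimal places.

T = 4/12 years.
MXN growth factor: 1 + 0.0260×4/12 = 1.00866667.
CHF accumulates by 1 + 0.0304×4/12 = 1.01013333.
So F = 16.4283 × 1.00866667 / 1.01013333 = 16.404447 (MXN/CHF).

16.4044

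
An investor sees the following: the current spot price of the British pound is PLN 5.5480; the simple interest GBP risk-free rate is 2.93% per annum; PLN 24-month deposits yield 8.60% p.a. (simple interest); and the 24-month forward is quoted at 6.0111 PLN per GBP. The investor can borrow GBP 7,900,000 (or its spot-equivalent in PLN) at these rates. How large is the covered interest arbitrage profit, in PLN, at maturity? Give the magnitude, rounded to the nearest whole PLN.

PLN 1,097,354

T = 2 years.
Keep in GBP, deliver into the forward: 7,900,000·1.058600·6.0111 = PLN 50,270,468.63.
Swap to PLN now, deposit: 7,900,000·5.5480·1.172000 = PLN 51,367,822.40.
The quoted forward undervalues GBP, so borrow GBP, convert to PLN at spot, deposit the PLN at 8.60%, and buy GBP forward at 6.0111 to cover the loan.
The gap between the two covered legs is PLN 1,097,354.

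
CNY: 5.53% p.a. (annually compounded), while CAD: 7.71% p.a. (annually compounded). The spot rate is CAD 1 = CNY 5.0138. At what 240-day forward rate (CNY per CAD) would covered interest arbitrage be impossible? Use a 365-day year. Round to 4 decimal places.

T = 240/365 years.
CNY accumulates by (1 + 0.0553)^(240/365) = 1.0360256.
Growth of 1 CAD over T: (1 + 0.0771)^(240/365) = 1.0500487.
So F = 5.0138 × 1.0360256 / 1.0500487 = 4.946842 (CNY/CAD).

4.9468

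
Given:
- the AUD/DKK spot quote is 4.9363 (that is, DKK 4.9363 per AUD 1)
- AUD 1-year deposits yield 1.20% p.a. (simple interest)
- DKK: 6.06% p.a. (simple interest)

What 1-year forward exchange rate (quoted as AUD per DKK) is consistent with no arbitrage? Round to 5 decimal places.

0.19330

T = 1 year.
DKK growth factor: 1 + 0.0606×1 = 1.060600.
Growth of 1 AUD over T: 1 + 0.0120×1 = 1.012000.
So F = 4.9363 × 1.060600 / 1.012000 = 5.173359 (DKK/AUD).
Invert for AUD per DKK: 1 / 5.173359 = 0.19330.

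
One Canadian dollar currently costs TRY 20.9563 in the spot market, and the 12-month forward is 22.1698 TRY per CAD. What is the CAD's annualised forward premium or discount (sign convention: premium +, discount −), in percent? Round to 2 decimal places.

+5.79%

T = 1 year.
(F − S)/S = (22.1698 − 20.9563)/20.9563 = 0.0579062.
Annualise by dividing by T: 0.0579062 / 1 = 0.057906 → 5.79%.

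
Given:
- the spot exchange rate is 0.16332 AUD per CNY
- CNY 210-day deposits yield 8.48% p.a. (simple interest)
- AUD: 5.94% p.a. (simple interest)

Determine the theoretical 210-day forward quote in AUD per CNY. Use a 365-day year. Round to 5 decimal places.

T = 210/365 years.
AUD growth factor: 1 + 0.0594×210/365 = 1.0341753.
Growth of 1 CNY over T: 1 + 0.0848×210/365 = 1.048789.
Forward (AUD per CNY) = 0.16332 × 1.0341753 / 1.048789 = 0.1610443.

0.16104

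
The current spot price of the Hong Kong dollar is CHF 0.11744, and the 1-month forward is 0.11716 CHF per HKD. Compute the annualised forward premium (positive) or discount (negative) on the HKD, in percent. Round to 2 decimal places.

-2.86%

T = 1/12 years.
(F − S)/S = (0.11716 − 0.11744)/0.11744 = -0.0023842.
Annualise by dividing by T: -0.0023842 / (1/12) = -0.028610 → -2.86%.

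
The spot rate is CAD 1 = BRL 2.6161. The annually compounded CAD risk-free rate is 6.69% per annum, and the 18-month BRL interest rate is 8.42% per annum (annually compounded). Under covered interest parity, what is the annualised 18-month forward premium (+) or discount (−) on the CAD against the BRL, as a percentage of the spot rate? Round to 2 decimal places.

+1.63%

T = 18/12 years.
F = S · g_BRL/g_CAD = 2.6161 × 1.1289224/1.1020101 = 2.6799880.
(F − S)/S ÷ T = (2.6799880 − 2.6161)/2.6161/(18/12) = 0.016281 → 1.63%.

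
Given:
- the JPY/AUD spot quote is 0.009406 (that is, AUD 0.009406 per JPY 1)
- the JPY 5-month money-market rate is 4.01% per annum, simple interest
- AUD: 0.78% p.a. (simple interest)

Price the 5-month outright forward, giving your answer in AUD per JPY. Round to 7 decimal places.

T = 5/12 years.
AUD accumulates by 1 + 0.0078×5/12 = 1.003250.
JPY growth factor: 1 + 0.0401×5/12 = 1.0167083.
CIP: F = S · (grow AUD)/(grow JPY) = 0.009406 × 1.003250/1.0167083 = 0.009281492 AUD per JPY.

0.0092815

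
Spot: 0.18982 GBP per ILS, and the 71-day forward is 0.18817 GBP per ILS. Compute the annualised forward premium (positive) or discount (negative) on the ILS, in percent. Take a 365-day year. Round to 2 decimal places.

-4.47%

T = 71/365 years.
(F − S)/S = (0.18817 − 0.18982)/0.18982 = -0.0086924.
Per annum: -0.0086924 / (71/365) = -0.044686 = -4.47%.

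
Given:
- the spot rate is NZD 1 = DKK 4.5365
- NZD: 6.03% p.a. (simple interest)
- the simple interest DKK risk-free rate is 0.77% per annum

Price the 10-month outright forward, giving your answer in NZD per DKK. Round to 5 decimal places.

0.23004

T = 10/12 years.
DKK growth factor: 1 + 0.0077×10/12 = 1.0064167.
NZD growth factor: 1 + 0.0603×10/12 = 1.050250.
CIP: F = S · (grow DKK)/(grow NZD) = 4.5365 × 1.0064167/1.050250 = 4.347164 DKK per NZD.
Invert for NZD per DKK: 1 / 4.347164 = 0.23004.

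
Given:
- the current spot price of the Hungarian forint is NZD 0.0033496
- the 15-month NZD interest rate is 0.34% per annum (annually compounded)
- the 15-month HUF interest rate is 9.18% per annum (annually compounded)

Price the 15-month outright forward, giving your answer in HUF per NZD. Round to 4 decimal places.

331.7747

T = 15/12 years.
NZD growth factor: (1 + 0.0034)^(15/12) = 1.004251805.
HUF growth factor: (1 + 0.0918)^(15/12) = 1.116037692.
CIP: F = S · (grow NZD)/(grow HUF) = 0.0033496 × 1.004251805/1.116037692 = 0.00301409340 NZD per HUF.
Quoted the other way: 1/0.00301409340 = 331.7747 HUF per NZD.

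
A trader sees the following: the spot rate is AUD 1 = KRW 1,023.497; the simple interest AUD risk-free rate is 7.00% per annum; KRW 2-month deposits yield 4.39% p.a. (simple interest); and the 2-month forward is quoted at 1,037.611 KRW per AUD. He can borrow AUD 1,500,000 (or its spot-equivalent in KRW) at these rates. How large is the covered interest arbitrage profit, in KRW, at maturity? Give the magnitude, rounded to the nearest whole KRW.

KRW 28,096,313

T = 2/12 years.
Invest the AUD and cover forward: 1,500,000 × 1.011666666667 × 1037.611 = KRW 1,574,574,692.50.
Convert at spot and invest in KRW: 1,500,000 × 1023.497 × 1.007316666667 = KRW 1,546,478,379.58.
The quoted forward overvalues AUD, so borrow KRW, buy AUD at spot, deposit the AUD at 7.00%, and sell the proceeds forward at 1,037.611.
Profit = 1,574,574,692.50 − 1,546,478,379.58 = KRW 28,096,313.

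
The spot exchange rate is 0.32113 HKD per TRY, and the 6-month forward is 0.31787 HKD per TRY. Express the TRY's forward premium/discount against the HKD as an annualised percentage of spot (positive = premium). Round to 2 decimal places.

-2.03%

T = 6/12 years.
TRY trades forward at -1.01517% vs spot over the period.
Annualise by dividing by T: -0.0101517 / (6/12) = -0.020303 → -2.03%.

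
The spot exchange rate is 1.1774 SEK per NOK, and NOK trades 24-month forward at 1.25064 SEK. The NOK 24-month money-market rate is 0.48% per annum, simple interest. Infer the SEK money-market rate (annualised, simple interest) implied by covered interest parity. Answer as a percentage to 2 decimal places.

3.62%

T = 2 years.
By CIP, F/S equals the SEK-to-NOK growth ratio: 1.25064/1.1774 = 1.0622049.
The NOK side grows by 1 + 0.0048×2 = 1.009600.
So the SEK growth factor = 1.0724021.
r = (1.0724021 − 1)/2 = 0.036201 → 3.62%.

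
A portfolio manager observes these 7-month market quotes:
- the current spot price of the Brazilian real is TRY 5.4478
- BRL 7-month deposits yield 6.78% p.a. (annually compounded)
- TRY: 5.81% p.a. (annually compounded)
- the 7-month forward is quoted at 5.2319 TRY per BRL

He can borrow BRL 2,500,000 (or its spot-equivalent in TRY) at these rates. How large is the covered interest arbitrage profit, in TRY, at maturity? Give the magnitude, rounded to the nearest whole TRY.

T = 7/12 years.
Invest the BRL and cover forward: 2,500,000 × 1.0390085418 × 5.2319 = TRY 13,589,971.97.
Convert at spot and invest in TRY: 2,500,000 × 5.4478 × 1.0334923114 = TRY 14,075,648.54.
The quoted forward undervalues BRL, so borrow BRL, convert to TRY at spot, deposit the TRY at 5.81%, and buy BRL forward at 5.2319 to cover the loan.
The gap between the two covered legs is TRY 485,677.

TRY 485,677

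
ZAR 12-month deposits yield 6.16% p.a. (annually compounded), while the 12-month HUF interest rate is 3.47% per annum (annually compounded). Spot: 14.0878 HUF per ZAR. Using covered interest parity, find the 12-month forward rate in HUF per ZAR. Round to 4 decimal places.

13.7308

T = 1 year.
HUF accumulates by (1 + 0.0347)^1 = 1.034700.
ZAR accumulates by (1 + 0.0616)^1 = 1.061600.
Forward (HUF per ZAR) = 14.0878 × 1.034700 / 1.061600 = 13.730828.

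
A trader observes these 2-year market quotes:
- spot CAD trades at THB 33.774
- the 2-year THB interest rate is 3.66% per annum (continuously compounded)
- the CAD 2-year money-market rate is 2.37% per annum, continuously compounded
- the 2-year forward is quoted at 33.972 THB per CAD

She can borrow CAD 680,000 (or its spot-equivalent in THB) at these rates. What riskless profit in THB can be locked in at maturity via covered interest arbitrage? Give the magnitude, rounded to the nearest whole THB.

THB 488,202

T = 2 years.
Route A — deposit CAD, sell forward: 680,000 × 1.0485413417 × 33.972 = THB 24,222,311.59.
Route B — convert at spot, deposit THB: 680,000 × 33.774 × 1.0759457045 = THB 24,710,513.35.
The quoted forward undervalues CAD, so borrow CAD, convert to THB at spot, deposit the THB at 3.66%, and buy CAD forward at 33.972 to cover the loan.
Profit = 24,710,513.35 − 24,222,311.59 = THB 488,202.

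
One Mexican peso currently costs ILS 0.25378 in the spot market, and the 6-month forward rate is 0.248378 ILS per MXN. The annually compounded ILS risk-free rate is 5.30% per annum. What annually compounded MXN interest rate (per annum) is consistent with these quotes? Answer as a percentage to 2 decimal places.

T = 6/12 years.
CIP gives F = S · g_ILS/g_MXN, so g_ILS/g_MXN = 0.248378/0.25378 = 0.9787138.
ILS growth factor: (1 + 0.0530)^(6/12) = 1.0261579.
Hence g_MXN = 1.048476.
Annualise: 1.048476^(12/6) − 1 = 0.099302 = 9.93%.

9.93%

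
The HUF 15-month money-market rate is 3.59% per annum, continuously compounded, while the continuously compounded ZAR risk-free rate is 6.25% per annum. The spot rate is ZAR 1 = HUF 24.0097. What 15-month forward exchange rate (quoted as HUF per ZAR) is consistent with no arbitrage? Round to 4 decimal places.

23.2245

T = 15/12 years.
HUF accumulates by e^(0.0359×15/12) = 1.04589711.
ZAR accumulates by e^(0.0625×15/12) = 1.08125781.
So F = 24.0097 × 1.04589711 / 1.08125781 = 23.224504 (HUF/ZAR).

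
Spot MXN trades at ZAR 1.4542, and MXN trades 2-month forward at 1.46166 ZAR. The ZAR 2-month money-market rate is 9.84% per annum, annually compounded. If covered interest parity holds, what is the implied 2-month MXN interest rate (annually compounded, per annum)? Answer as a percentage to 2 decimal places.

T = 2/12 years.
CIP gives F = S · g_ZAR/g_MXN, so g_ZAR/g_MXN = 1.46166/1.4542 = 1.0051300.
ZAR growth factor: (1 + 0.0984)^(2/12) = 1.0157654.
That pins the MXN growth at 1.0105811.
r = 1.0105811^(12/2) − 1 = 0.065190 → 6.52%.

6.52%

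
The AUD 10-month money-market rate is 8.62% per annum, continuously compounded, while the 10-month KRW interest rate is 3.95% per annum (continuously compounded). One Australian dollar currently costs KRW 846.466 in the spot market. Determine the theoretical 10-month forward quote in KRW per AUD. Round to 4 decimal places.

T = 10/12 years.
Growth of 1 KRW over T: e^(0.0395×10/12) = 1.033464414.
AUD growth factor: e^(0.0862×10/12) = 1.07447625.
CIP: F = S · (grow KRW)/(grow AUD) = 846.466 × 1.033464414/1.07447625 = 814.157119 KRW per AUD.

814.1571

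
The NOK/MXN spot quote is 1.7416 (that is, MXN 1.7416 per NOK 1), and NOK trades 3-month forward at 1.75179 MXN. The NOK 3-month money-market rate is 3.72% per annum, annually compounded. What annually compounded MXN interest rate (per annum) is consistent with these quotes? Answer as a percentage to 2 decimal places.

T = 3/12 years.
CIP gives F = S · g_MXN/g_NOK, so g_MXN/g_NOK = 1.75179/1.7416 = 1.0058509.
The NOK side grows by (1 + 0.0372)^(3/12) = 1.009173.
So the MXN growth factor = 1.0150776.
Annualise: 1.0150776^(12/3) − 1 = 0.061688 = 6.17%.

6.17%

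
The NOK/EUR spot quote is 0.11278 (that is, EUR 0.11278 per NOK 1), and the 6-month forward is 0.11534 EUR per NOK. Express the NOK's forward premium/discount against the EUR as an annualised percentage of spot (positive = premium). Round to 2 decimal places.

+4.54%

T = 6/12 years.
(F − S)/S = (0.11534 − 0.11278)/0.11278 = 0.0226991.
Per annum: 0.0226991 / (6/12) = 0.045398 = 4.54%.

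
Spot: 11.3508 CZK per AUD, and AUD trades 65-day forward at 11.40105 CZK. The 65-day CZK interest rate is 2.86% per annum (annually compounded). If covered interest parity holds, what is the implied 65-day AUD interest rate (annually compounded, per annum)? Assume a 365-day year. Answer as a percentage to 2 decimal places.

T = 65/365 years.
CIP gives F = S · g_CZK/g_AUD, so g_CZK/g_AUD = 11.40105/11.3508 = 1.0044270.
CZK growth factor: (1 + 0.0286)^(65/365) = 1.0050343.
So the AUD growth factor = 1.0006046.
r = 1.0006046^(365/65) − 1 = 0.003400 → 0.34%.

0.34%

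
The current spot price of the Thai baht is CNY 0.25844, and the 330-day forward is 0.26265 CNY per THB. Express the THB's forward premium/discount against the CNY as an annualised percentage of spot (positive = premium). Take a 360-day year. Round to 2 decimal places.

T = 330/360 years.
THB trades forward at +1.62900% vs spot over the period.
Annualise by dividing by T: 0.0162900 / (330/360) = 0.017771 → 1.78%.

+1.78%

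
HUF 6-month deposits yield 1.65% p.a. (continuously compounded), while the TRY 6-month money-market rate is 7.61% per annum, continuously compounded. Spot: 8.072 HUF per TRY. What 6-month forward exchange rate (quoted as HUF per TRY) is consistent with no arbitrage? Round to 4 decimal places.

7.8350

T = 6/12 years.
Growth of 1 HUF over T: e^(0.0165×6/12) = 1.0082841.
Growth of 1 TRY over T: e^(0.0761×6/12) = 1.0387832.
CIP: F = S · (grow HUF)/(grow TRY) = 8.072 × 1.0082841/1.0387832 = 7.835003 HUF per TRY.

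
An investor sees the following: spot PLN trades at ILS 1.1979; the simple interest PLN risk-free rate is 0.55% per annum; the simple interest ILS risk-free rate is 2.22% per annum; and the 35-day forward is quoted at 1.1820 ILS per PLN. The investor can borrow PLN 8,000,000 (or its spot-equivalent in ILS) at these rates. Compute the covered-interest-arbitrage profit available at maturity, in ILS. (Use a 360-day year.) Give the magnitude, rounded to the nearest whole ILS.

ILS 142,827

T = 35/360 years.
Keep in PLN, deliver into the forward: 8,000,000·1.000534722·1.1820 = ILS 9,461,056.33.
Swap to ILS now, deposit: 8,000,000·1.1979·1.002158333 = ILS 9,603,883.74.
The quoted forward undervalues PLN, so borrow PLN, convert to ILS at spot, deposit the ILS at 2.22%, and buy PLN forward at 1.1820 to cover the loan.
Arbitrage profit = |9,461,056.33 − 9,603,883.74| = ILS 142,827.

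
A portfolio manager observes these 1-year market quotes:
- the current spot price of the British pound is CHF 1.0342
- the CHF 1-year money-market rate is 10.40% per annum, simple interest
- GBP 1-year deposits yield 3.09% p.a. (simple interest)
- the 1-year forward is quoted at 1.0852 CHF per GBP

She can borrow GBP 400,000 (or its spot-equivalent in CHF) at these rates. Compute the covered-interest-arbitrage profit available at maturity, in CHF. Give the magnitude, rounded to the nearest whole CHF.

T = 1 year.
Route A — deposit GBP, sell forward: 400,000 × 1.030900 × 1.0852 = CHF 447,493.07.
Route B — convert at spot, deposit CHF: 400,000 × 1.0342 × 1.104000 = CHF 456,702.72.
The quoted forward undervalues GBP, so borrow GBP, convert to CHF at spot, deposit the CHF at 10.40%, and buy GBP forward at 1.0852 to cover the loan.
The gap between the two covered legs is CHF 9,210.

CHF 9,210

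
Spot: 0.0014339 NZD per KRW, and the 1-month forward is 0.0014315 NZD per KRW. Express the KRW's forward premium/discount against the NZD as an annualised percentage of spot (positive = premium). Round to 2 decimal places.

-2.01%

T = 1/12 years.
Period premium: (0.0014315 − 0.0014339)/0.0014339 = -0.0016738.
×(1/T) gives -2.01% p.a.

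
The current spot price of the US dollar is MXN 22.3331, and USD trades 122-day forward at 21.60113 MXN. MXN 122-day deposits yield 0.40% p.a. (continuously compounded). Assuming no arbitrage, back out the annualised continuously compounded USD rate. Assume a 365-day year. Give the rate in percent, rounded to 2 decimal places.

T = 122/365 years.
By CIP, F/S equals the MXN-to-USD growth ratio: 21.60113/22.3331 = 0.9672249.
The MXN side grows by e^(0.0040×122/365) = 1.0013379.
That pins the USD growth at 1.0352689.
r = ln(1.0352689)/(122/365) = 0.103699 → 10.37%.

10.37%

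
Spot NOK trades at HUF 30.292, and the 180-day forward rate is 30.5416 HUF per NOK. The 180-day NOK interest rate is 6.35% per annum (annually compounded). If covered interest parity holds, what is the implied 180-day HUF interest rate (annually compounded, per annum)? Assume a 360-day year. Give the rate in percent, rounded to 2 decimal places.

T = 180/360 years.
F/S = 30.5416/30.292 = 1.0082398 = (growth of HUF) / (growth of NOK).
NOK growth factor: (1 + 0.0635)^(180/360) = 1.0312614.
That pins the HUF growth at 1.0397588.
r = 1.0397588^(360/180) − 1 = 0.081098 → 8.11%.

8.11%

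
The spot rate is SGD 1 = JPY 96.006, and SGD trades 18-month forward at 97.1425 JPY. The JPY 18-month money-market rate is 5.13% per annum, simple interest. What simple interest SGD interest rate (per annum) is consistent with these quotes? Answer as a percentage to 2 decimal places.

4.29%

T = 18/12 years.
F/S = 97.1425/96.006 = 1.0118378 = (growth of JPY) / (growth of SGD).
JPY growth factor: 1 + 0.0513×18/12 = 1.076950.
So the SGD growth factor = 1.0643504.
(1.0643504 − 1)/T = 0.042900, i.e. 4.29%.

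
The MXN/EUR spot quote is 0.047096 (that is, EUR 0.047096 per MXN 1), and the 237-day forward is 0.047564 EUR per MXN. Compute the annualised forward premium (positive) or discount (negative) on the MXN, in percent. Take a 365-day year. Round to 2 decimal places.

T = 237/365 years.
(F − S)/S = (0.047564 − 0.047096)/0.047096 = 0.0099371.
×(1/T) gives 1.53% p.a.

+1.53%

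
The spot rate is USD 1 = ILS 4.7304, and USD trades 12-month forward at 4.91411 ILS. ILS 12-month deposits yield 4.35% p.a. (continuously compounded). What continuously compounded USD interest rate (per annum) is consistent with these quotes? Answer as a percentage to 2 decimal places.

T = 1 year.
By CIP, F/S equals the ILS-to-USD growth ratio: 4.91411/4.7304 = 1.0388360.
ILS growth factor: e^(0.0435×1) = 1.044460.
That pins the USD growth at 1.0054138.
Take logs: ln 1.0054138 / 1 = 0.005399, so 0.54%.

0.54%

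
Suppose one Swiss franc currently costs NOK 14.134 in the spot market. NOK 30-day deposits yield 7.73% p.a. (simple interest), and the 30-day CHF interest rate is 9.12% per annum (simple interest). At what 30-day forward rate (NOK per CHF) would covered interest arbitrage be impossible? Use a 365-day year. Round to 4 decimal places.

T = 30/365 years.
Growth of 1 NOK over T: 1 + 0.0773×30/365 = 1.00635342.
Growth of 1 CHF over T: 1 + 0.0912×30/365 = 1.00749589.
So F = 14.134 × 1.00635342 / 1.00749589 = 14.117972 (NOK/CHF).

14.1180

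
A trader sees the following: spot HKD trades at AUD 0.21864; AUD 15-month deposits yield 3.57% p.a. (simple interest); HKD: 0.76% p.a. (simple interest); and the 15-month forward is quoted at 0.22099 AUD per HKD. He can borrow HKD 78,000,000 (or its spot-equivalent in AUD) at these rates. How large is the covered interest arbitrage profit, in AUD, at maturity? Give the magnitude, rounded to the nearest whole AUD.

T = 15/12 years.
Keep in HKD, deliver into the forward: 78,000,000·1.009500·0.22099 = AUD 17,400,973.59.
Swap to AUD now, deposit: 78,000,000·0.21864·1.044625 = AUD 17,814,951.18.
The quoted forward undervalues HKD, so borrow HKD, convert to AUD at spot, deposit the AUD at 3.57%, and buy HKD forward at 0.22099 to cover the loan.
The gap between the two covered legs is AUD 413,978.

AUD 413,978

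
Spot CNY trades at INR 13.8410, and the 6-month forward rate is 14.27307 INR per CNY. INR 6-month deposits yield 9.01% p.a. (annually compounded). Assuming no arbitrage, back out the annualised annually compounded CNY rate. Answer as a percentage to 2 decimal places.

2.51%

T = 6/12 years.
CIP gives F = S · g_INR/g_CNY, so g_INR/g_CNY = 14.27307/13.841 = 1.0312167.
INR growth factor: (1 + 0.0901)^(6/12) = 1.0440785.
Hence g_CNY = 1.0124725.
r = 1.0124725^(12/6) − 1 = 0.025101 → 2.51%.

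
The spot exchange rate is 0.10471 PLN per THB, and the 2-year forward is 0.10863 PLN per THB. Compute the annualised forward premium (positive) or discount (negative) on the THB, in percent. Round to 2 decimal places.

+1.87%

T = 2 years.
Period premium: (0.10863 − 0.10471)/0.10471 = 0.0374367.
×(1/T) gives 1.87% p.a.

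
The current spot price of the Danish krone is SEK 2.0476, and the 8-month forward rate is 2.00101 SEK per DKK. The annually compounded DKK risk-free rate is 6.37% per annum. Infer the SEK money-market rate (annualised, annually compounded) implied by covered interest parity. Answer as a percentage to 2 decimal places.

2.76%

T = 8/12 years.
By CIP, F/S equals the SEK-to-DKK growth ratio: 2.00101/2.0476 = 0.9772465.
DKK growth factor: (1 + 0.0637)^(8/12) = 1.0420281.
So the SEK growth factor = 1.0183183.
Annualise: 1.0183183^(12/8) − 1 = 0.027603 = 2.76%.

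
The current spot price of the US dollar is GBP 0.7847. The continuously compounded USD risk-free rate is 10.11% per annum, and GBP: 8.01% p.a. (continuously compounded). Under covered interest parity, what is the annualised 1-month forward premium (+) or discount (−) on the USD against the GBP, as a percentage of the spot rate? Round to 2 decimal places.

T = 1/12 years.
F = S · g_GBP/g_USD = 0.7847 × 1.0066973/1.0084606 = 0.7833279.
Annualised premium = (F − S)/S × (1/T) = (0.7833279 − 0.7847)/0.7847 ÷ (1/12) = -2.10%.

-2.10%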